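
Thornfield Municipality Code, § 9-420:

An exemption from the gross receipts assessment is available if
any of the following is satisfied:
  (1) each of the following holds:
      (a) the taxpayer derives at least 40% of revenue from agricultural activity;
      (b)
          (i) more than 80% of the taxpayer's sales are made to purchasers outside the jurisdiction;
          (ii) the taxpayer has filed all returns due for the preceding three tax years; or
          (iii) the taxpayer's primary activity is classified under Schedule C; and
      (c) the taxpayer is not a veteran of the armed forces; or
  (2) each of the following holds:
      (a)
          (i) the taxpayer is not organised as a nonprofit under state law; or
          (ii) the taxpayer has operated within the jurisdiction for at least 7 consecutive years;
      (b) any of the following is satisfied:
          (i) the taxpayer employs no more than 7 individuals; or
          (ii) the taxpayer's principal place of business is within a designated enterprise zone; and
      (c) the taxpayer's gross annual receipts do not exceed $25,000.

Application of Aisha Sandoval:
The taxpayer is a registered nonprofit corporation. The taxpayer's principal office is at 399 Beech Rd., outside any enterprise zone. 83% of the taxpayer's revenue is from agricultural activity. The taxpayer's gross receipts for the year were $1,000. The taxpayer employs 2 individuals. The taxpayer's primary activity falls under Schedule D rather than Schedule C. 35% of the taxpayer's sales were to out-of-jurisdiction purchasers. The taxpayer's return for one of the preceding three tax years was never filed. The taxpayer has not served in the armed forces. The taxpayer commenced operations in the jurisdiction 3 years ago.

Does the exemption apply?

(a) ≥40% agricultural — met.
(i) >80% out-of-jur. sales — not satisfied.
(ii) returns current — fails.
(iii) Schedule C activity — fails.
(b): F OR F OR F → false.
(c) not (veteran) — met.
(1) = T AND F AND T = false.
(i) not (nonprofit) — not satisfied.
(ii) ≥ 7 yrs in jurisdiction — not satisfied.
(a): F OR F → false.
(i) ≤ 7 employees — met.
(ii) in enterprise zone — fails.
So (b) is satisfied (T OR F).
(c) receipts ≤ $25,000 — holds.
(2) = F AND T AND T = false.
Overall = F OR F = false.

No — not exempt.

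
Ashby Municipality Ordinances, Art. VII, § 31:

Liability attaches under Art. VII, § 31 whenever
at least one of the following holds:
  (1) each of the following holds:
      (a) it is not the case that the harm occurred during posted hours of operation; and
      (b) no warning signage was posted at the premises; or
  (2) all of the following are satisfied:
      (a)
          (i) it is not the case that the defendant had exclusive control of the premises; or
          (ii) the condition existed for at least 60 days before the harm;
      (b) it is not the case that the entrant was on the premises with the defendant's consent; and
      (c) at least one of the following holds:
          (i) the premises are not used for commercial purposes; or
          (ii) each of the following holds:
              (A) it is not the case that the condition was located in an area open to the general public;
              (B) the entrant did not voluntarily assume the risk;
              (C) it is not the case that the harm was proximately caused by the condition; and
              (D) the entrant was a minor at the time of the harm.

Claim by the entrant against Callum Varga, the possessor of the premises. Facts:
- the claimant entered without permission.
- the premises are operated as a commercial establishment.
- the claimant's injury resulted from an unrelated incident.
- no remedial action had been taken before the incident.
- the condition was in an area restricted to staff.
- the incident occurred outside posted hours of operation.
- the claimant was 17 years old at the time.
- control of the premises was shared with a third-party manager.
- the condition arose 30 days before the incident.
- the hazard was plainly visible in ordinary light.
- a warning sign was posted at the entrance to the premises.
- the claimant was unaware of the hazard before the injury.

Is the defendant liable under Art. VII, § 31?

(a) not (during posted hours) — holds.
(b) no signage posted — fails.
So (1) is not satisfied (T AND F).
(i) not (exclusive control) — met.
(ii) condition ≥60 days old — not met.
(a) = T OR F = true.
(b) not (consent to enter) — holds.
(i) not (commercial use) — not satisfied.
(A) not (public area) — satisfied.
(B) no assumed risk — satisfied.
(C) not (proximate cause) — holds.
(D) entrant a minor — satisfied.
(ii) = T AND T AND T AND T = true.
(c): F OR T → true.
(2): T AND T AND T → true.
So Overall is satisfied (F OR T).

Yes — liable.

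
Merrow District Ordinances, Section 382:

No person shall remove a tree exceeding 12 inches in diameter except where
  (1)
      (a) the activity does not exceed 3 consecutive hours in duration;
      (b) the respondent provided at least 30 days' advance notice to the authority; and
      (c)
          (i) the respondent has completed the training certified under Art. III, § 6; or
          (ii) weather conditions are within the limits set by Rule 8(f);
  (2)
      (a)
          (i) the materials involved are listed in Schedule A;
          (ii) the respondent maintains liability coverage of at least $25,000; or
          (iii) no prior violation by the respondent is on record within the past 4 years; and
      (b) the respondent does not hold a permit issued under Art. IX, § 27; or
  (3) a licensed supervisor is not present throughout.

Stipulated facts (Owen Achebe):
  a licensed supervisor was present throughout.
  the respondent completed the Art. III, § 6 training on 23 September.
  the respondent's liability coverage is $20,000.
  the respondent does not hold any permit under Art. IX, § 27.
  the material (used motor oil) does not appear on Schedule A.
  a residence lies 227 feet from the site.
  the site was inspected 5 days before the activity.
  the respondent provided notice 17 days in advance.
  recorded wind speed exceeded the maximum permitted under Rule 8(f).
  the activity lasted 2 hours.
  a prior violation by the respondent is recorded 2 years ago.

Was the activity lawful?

(a) ≤ 3 hrs duration — satisfied.
(b) ≥30 days' notice — not met.
(i) training certified — met.
(ii) weather ok — fails.
(c): T OR F → true.
(1): T AND F AND T → false.
(i) Schedule A material — not met.
(ii) coverage ≥ $25,000 — not satisfied.
(iii) no prior violation — not met.
So (a) is not satisfied (F OR F OR F).
(b) not (holds permit) — satisfied.
(2): F AND T → false.
(3) not (supervisor present) — not met.
Overall: F OR F OR F → false.

No — unlawful.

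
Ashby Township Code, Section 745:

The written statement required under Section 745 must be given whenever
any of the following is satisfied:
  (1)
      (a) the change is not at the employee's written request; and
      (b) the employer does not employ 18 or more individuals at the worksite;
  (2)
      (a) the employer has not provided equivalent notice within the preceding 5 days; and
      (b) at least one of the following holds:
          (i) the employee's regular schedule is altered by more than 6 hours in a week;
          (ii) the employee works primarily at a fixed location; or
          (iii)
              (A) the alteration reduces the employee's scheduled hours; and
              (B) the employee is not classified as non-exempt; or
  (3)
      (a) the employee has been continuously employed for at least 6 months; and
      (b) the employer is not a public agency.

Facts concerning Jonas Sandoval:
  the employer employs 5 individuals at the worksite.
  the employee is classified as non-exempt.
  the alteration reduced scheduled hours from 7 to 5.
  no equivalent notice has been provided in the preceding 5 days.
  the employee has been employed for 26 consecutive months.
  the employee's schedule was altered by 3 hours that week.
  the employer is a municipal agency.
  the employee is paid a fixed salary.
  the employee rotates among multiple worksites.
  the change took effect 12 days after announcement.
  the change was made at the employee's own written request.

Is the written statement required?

No — not required.

(a) not employee-requested — not satisfied.
(b) not (≥ 18 at site) — holds.
(1): F AND T → false.
(a) no recent notice — holds.
(i) schedule shift > 6h — not satisfied.
(ii) fixed location — not met.
(A) hours reduced — holds.
(B) not (non-exempt) — fails.
(iii): T AND F → false.
(b) = F OR F OR F = false.
So (2) is not satisfied (T AND F).
(a) tenure ≥ 6 mo. — satisfied.
(b) not (public agency) — not met.
(3): T AND F → false.
So Overall is not satisfied (F OR F OR F).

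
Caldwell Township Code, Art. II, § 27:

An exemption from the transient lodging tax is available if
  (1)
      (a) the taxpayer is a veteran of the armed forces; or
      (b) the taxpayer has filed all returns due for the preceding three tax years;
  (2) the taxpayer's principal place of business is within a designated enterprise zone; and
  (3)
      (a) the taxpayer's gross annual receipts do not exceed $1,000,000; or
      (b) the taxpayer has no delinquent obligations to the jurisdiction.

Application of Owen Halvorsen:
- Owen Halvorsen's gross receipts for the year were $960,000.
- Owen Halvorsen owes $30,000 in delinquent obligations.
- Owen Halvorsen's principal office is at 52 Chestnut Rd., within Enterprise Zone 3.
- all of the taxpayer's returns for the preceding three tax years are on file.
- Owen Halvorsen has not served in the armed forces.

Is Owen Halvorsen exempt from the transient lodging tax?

Yes — exempt.

(a) veteran — not satisfied.
(b) returns current — satisfied.
(1) = F OR T = true.
(2) in enterprise zone — holds.
(a) receipts ≤ $1,000,000 — holds.
(b) no delinquency — not satisfied.
(3) = T OR F = true.
So Overall is satisfied (T AND T AND T).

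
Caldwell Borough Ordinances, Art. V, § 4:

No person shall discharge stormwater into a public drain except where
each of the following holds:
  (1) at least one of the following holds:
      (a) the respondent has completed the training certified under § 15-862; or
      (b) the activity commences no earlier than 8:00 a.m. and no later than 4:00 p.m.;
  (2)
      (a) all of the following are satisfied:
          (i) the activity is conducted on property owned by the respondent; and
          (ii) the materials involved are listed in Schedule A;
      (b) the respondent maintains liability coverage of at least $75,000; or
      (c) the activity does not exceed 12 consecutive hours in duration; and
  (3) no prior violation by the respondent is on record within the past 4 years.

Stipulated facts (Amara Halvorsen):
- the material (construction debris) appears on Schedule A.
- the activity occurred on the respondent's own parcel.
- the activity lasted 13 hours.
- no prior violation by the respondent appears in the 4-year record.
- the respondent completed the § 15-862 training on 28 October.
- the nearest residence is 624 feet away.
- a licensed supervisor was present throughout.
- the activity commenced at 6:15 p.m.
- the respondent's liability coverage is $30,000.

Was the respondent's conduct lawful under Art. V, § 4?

Yes — lawful.

(a) training certified — met.
(b) start within hours — not met.
So (1) is satisfied (T OR F).
(i) own property — met.
(ii) Schedule A material — met.
(a): T AND T → true.
(b) coverage ≥ $75,000 — not met.
(c) ≤ 12 hrs duration — fails.
(2): T OR F OR F → true.
(3) no prior violation — met.
Overall: T AND T AND T → true.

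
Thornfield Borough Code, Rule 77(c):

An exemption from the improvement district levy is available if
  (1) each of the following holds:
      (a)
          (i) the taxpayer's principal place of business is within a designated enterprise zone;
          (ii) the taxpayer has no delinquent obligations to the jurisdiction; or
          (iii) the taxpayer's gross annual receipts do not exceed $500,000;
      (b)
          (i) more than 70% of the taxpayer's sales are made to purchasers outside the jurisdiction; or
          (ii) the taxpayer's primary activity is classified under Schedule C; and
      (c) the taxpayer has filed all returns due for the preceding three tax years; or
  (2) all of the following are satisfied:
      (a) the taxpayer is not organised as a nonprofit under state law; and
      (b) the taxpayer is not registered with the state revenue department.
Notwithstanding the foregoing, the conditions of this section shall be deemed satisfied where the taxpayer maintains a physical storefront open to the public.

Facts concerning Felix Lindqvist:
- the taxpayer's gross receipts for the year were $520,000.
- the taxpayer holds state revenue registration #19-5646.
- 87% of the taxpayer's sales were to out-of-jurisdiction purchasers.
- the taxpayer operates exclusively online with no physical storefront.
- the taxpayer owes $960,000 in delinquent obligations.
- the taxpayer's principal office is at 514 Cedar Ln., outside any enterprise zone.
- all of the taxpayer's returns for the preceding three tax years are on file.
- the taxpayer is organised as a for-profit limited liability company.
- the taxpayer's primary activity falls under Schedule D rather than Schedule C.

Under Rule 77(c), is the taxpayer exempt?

No — not exempt.

(i) in enterprise zone — fails.
(ii) no delinquency — fails.
(iii) receipts ≤ $500,000 — not met.
(a): F OR F OR F → false.
(i) >70% out-of-jur. sales — holds.
(ii) Schedule C activity — not satisfied.
So (b) is satisfied (T OR F).
(c) returns current — satisfied.
(1): F AND T AND T → false.
(a) not (nonprofit) — met.
(b) not (state-registered) — fails.
(2) = T AND F = false.
Overall: F OR F → false.
Exception (has storefront) — not satisfied.
Result: main false OR exception false → false.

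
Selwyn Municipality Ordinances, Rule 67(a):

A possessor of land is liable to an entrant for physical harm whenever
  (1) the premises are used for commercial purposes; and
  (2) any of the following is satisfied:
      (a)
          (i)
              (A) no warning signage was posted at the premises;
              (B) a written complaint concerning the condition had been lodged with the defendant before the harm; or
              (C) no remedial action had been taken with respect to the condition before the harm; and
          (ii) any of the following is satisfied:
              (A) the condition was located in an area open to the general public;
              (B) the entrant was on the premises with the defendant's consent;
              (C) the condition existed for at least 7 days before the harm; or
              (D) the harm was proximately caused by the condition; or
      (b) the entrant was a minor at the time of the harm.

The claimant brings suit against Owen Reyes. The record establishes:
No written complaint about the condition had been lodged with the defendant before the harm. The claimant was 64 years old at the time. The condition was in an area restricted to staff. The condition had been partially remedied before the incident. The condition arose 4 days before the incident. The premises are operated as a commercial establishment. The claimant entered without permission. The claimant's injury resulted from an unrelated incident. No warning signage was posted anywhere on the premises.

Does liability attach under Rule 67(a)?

No — not liable.

(1) commercial use — holds.
(A) no signage posted — holds.
(B) complaint lodged — not satisfied.
(C) no remedial action — fails.
So (i) is satisfied (T OR F OR F).
(A) public area — fails.
(B) consent to enter — not satisfied.
(C) condition ≥7 days old — fails.
(D) proximate cause — not met.
(ii): F OR F OR F OR F → false.
(a): T AND F → false.
(b) entrant a minor — not met.
(2) = F OR F = false.
So Overall is not satisfied (T AND F).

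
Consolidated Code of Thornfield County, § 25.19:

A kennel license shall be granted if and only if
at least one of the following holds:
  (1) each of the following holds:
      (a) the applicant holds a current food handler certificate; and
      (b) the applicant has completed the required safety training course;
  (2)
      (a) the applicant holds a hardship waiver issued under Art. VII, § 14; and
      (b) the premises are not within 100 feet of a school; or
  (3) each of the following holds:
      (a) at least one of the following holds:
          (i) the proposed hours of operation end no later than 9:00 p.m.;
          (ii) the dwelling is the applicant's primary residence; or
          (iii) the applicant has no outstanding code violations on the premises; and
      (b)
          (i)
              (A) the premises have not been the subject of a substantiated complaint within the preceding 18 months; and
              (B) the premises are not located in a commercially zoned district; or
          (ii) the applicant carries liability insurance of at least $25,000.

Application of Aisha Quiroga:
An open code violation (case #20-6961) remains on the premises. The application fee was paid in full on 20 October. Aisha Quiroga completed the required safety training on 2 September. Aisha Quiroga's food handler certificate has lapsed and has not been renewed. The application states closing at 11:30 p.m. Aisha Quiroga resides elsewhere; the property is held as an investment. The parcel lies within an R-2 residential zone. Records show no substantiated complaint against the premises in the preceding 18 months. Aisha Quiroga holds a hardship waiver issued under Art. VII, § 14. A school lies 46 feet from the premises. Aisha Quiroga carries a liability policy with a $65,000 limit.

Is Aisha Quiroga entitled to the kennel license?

No — denied.

(a) food handler cert. — not satisfied.
(b) safety training — met.
(1): F AND T → false.
(a) hardship waiver — satisfied.
(b) ≥100 ft from school — fails.
(2) = T AND F = false.
(i) closes by 9 p.m. — fails.
(ii) primary residence — not satisfied.
(iii) no code violations — not satisfied.
(a): F OR F OR F → false.
(A) no complaint in 18 mo. — met.
(B) not (commercially zoned) — met.
So (i) is satisfied (T AND T).
(ii) insurance ≥ $25,000 — satisfied.
So (b) is satisfied (T OR T).
(3): F AND T → false.
Overall: F OR F OR F → false.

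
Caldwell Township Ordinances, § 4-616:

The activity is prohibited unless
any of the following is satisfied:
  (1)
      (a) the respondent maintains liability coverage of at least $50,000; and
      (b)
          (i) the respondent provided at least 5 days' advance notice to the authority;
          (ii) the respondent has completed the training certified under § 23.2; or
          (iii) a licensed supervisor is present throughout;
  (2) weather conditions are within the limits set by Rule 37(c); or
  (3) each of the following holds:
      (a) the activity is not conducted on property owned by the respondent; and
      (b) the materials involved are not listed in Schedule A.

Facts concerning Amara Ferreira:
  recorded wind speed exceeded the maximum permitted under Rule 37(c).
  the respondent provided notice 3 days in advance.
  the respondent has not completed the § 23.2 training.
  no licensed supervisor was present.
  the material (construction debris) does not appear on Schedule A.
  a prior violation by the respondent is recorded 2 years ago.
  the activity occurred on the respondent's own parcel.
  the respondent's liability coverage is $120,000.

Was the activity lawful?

(a) coverage ≥ $50,000 — satisfied.
(i) ≥5 days' notice — not met.
(ii) training certified — not satisfied.
(iii) supervisor present — not met.
(b) = F OR F OR F = false.
So (1) is not satisfied (T AND F).
(2) weather ok — not satisfied.
(a) not (own property) — not satisfied.
(b) not (Schedule A material) — holds.
(3) = F AND T = false.
So Overall is not satisfied (F OR F OR F).

No — unlawful.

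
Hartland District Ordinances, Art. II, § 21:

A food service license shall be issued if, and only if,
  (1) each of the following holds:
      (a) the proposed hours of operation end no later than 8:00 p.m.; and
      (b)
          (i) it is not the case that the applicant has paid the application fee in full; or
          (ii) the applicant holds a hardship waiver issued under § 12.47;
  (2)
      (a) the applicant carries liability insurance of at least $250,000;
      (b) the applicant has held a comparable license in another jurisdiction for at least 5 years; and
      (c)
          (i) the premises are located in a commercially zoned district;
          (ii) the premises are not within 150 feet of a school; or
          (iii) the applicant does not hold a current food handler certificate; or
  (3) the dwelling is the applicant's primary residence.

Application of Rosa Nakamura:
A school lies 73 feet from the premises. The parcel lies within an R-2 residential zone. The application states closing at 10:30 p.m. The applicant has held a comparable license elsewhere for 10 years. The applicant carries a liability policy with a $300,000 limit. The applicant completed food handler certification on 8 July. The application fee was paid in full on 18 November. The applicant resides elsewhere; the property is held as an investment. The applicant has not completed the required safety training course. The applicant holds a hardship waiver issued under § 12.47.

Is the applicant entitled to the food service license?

No — denied.

(a) closes by 8 p.m. — not satisfied.
(i) not (fee paid) — not met.
(ii) hardship waiver — satisfied.
(b) = F OR T = true.
(1) = F AND T = false.
(a) insurance ≥ $250,000 — holds.
(b) prior license ≥ 5 yr — holds.
(i) commercially zoned — not met.
(ii) ≥150 ft from school — not satisfied.
(iii) not (food handler cert.) — not met.
(c) = F OR F OR F = false.
So (2) is not satisfied (T AND T AND F).
(3) primary residence — not met.
Overall: F OR F OR F → false.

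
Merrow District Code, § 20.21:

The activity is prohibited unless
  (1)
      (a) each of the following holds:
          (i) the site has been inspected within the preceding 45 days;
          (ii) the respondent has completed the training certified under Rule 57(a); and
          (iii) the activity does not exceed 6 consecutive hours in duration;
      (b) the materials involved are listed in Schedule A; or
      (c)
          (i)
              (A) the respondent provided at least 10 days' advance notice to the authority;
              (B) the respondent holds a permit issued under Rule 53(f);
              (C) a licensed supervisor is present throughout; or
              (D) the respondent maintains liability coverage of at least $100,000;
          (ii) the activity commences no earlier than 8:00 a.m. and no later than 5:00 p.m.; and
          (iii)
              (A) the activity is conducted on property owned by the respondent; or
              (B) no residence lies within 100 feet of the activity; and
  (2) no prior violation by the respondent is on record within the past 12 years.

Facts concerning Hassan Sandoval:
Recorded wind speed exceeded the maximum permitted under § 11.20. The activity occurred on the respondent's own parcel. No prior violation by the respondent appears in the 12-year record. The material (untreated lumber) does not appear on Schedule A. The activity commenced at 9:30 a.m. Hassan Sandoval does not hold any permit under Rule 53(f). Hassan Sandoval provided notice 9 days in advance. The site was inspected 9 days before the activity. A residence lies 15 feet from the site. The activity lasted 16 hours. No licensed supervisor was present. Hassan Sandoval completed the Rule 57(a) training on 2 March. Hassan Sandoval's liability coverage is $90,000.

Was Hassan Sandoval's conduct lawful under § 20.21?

No — unlawful.

(i) site inspected — met.
(ii) training certified — met.
(iii) ≤ 6 hrs duration — fails.
(a): T AND T AND F → false.
(b) Schedule A material — not satisfied.
(A) ≥10 days' notice — not satisfied.
(B) holds permit — not satisfied.
(C) supervisor present — fails.
(D) coverage ≥ $100,000 — fails.
So (i) is not satisfied (F OR F OR F OR F).
(ii) start within hours — holds.
(A) own property — holds.
(B) no residence in 100 ft — not satisfied.
(iii): T OR F → true.
(c): F AND T AND T → false.
(1) = F OR F OR F = false.
(2) no prior violation — met.
Overall: F AND T → false.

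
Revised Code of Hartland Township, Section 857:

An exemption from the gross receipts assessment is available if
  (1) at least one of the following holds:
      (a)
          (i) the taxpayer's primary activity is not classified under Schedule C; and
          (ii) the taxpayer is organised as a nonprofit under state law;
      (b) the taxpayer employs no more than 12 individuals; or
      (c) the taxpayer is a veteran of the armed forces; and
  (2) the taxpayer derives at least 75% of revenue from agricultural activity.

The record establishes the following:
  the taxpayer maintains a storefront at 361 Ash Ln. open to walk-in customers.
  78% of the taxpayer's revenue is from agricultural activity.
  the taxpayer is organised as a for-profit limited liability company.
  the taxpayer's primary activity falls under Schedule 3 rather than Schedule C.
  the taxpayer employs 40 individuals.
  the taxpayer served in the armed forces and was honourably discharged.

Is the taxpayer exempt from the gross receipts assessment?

Yes — exempt.

(i) not (Schedule C activity) — met.
(ii) nonprofit — not satisfied.
(a): T AND F → false.
(b) ≤ 12 employees — not satisfied.
(c) veteran — satisfied.
(1) = F OR F OR T = true.
(2) ≥75% agricultural — satisfied.
Overall = T AND T = true.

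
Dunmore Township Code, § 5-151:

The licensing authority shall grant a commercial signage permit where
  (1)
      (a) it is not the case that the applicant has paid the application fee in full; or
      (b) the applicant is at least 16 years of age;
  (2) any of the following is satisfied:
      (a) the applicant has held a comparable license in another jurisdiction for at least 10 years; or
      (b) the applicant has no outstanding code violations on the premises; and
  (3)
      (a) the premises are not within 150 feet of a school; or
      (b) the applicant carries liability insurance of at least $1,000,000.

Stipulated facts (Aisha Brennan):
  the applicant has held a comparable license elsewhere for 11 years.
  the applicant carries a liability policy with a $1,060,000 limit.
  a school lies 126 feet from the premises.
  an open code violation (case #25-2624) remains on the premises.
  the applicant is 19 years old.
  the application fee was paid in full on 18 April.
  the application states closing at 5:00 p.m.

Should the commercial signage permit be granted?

(a) not (fee paid) — not met.
(b) age ≥ 16 — met.
(1): F OR T → true.
(a) prior license ≥ 10 yr — holds.
(b) no code violations — not satisfied.
(2): T OR F → true.
(a) ≥150 ft from school — not satisfied.
(b) insurance ≥ $1,000,000 — holds.
(3) = F OR T = true.
Overall = T AND T AND T = true.

Yes — granted.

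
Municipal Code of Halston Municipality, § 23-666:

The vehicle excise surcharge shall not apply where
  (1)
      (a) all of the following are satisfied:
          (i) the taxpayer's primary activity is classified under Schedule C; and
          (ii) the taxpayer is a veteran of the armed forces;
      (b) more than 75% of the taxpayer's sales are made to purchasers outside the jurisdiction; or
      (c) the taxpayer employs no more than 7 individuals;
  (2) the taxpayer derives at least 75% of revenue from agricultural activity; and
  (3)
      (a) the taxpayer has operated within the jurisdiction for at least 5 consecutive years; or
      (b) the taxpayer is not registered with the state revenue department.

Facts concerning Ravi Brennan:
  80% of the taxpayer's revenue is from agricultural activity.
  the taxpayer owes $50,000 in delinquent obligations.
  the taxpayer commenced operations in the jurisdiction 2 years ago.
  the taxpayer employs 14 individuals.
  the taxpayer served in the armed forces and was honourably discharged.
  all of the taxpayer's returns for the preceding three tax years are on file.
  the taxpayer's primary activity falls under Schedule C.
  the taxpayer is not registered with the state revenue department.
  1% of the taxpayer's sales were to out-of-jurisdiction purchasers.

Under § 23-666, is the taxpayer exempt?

(i) Schedule C activity — satisfied.
(ii) veteran — met.
(a) = T AND T = true.
(b) >75% out-of-jur. sales — fails.
(c) ≤ 7 employees — not met.
(1) = T OR F OR F = true.
(2) ≥75% agricultural — met.
(a) ≥ 5 yrs in jurisdiction — not met.
(b) not (state-registered) — met.
(3) = F OR T = true.
So Overall is satisfied (T AND T AND T).

Yes — exempt.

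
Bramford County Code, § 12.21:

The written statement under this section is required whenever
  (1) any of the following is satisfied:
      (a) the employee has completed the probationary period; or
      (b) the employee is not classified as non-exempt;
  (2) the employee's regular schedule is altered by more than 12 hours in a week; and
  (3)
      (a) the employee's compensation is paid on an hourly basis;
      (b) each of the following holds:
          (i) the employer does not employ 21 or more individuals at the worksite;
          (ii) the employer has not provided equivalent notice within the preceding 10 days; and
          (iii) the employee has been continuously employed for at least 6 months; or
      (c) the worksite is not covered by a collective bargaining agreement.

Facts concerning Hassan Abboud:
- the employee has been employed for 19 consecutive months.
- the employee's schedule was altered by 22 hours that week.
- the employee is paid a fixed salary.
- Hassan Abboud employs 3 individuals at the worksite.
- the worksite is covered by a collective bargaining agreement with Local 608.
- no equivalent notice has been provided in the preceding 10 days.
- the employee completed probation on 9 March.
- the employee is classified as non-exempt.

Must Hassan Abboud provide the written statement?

(a) past probation — satisfied.
(b) not (non-exempt) — not satisfied.
So (1) is satisfied (T OR F).
(2) schedule shift > 12h — satisfied.
(a) hourly-paid — not satisfied.
(i) not (≥ 21 at site) — holds.
(ii) no recent notice — holds.
(iii) tenure ≥ 6 mo. — satisfied.
(b) = T AND T AND T = true.
(c) no CBA — not satisfied.
(3) = F OR T OR F = true.
So Overall is satisfied (T AND T AND T).

Yes — required.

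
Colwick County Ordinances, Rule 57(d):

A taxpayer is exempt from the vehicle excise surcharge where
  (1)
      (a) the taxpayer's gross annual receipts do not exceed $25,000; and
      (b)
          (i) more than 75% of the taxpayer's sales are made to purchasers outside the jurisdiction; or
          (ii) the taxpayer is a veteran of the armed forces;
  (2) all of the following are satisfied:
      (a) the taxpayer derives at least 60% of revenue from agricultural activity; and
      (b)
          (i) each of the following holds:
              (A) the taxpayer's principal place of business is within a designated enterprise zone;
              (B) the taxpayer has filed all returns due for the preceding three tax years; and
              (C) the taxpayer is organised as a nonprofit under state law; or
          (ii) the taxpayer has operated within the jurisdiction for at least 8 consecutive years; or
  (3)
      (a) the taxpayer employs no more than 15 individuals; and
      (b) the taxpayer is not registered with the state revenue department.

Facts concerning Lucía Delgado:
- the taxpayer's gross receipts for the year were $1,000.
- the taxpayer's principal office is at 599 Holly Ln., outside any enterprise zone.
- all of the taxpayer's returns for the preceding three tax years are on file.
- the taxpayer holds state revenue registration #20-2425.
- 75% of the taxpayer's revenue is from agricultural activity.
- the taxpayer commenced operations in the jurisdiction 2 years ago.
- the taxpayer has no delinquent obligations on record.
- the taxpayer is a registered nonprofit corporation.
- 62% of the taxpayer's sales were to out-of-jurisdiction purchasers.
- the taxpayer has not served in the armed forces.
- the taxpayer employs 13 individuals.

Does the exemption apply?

No — not exempt.

(a) receipts ≤ $25,000 — holds.
(i) >75% out-of-jur. sales — not satisfied.
(ii) veteran — not satisfied.
(b): F OR F → false.
So (1) is not satisfied (T AND F).
(a) ≥60% agricultural — satisfied.
(A) in enterprise zone — not met.
(B) returns current — satisfied.
(C) nonprofit — satisfied.
(i) = F AND T AND T = false.
(ii) ≥ 8 yrs in jurisdiction — not satisfied.
So (b) is not satisfied (F OR F).
(2): T AND F → false.
(a) ≤ 15 employees — met.
(b) not (state-registered) — not satisfied.
So (3) is not satisfied (T AND F).
Overall = F OR F OR F = false.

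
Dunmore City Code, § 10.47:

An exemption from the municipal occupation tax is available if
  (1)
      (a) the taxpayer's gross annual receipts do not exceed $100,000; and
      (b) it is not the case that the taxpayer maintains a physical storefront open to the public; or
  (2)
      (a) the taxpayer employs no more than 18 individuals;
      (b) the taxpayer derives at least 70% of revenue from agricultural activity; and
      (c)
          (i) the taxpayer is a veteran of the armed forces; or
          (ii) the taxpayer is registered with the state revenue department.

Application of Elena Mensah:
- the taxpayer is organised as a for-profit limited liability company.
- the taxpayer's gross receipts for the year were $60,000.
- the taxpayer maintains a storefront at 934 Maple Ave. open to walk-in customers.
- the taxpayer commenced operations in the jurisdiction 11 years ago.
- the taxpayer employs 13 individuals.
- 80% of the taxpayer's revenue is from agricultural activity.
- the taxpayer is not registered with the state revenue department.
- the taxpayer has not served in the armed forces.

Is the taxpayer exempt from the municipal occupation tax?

(a) receipts ≤ $100,000 — met.
(b) not (has storefront) — not met.
(1) = T AND F = false.
(a) ≤ 18 employees — satisfied.
(b) ≥70% agricultural — holds.
(i) veteran — fails.
(ii) state-registered — not met.
(c): F OR F → false.
(2) = T AND T AND F = false.
So Overall is not satisfied (F OR F).

No — not exempt.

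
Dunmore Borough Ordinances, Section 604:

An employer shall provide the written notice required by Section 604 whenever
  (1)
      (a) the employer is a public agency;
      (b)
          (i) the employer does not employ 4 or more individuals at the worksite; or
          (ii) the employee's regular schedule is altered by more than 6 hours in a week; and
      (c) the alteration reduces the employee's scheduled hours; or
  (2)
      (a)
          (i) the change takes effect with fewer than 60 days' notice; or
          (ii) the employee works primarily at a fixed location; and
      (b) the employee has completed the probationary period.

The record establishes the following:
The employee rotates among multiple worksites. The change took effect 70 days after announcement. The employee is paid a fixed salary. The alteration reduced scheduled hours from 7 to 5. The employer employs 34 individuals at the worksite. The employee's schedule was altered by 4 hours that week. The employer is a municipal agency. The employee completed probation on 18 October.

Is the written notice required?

(a) public agency — satisfied.
(i) not (≥ 4 at site) — not satisfied.
(ii) schedule shift > 6h — not satisfied.
(b) = F OR F = false.
(c) hours reduced — holds.
(1) = T AND F AND T = false.
(i) < 60 days' notice — not satisfied.
(ii) fixed location — not satisfied.
(a): F OR F → false.
(b) past probation — met.
(2) = F AND T = false.
So Overall is not satisfied (F OR F).

No — not required.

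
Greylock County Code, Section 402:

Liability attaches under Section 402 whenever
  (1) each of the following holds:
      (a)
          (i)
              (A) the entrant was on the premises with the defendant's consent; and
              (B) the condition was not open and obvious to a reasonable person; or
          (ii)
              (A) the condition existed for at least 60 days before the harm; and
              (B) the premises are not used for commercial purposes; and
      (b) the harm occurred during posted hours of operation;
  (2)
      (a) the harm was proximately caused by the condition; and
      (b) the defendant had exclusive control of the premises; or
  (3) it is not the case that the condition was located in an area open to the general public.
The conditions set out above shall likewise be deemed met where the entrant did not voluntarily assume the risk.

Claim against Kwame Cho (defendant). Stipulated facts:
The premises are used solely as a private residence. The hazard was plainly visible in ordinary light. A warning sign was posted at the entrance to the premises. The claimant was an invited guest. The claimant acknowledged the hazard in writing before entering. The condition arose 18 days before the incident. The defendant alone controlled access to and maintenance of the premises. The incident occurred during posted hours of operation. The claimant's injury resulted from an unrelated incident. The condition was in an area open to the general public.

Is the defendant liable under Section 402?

No — not liable.

(A) consent to enter — met.
(B) not open/obvious — not satisfied.
(i): T AND F → false.
(A) condition ≥60 days old — fails.
(B) not (commercial use) — holds.
(ii) = F AND T = false.
(a): F OR F → false.
(b) during posted hours — holds.
(1) = F AND T = false.
(a) proximate cause — not satisfied.
(b) exclusive control — met.
So (2) is not satisfied (F AND T).
(3) not (public area) — not satisfied.
Overall: F OR F OR F → false.
Exception (no assumed risk) — not satisfied.
Result: main false OR exception false → false.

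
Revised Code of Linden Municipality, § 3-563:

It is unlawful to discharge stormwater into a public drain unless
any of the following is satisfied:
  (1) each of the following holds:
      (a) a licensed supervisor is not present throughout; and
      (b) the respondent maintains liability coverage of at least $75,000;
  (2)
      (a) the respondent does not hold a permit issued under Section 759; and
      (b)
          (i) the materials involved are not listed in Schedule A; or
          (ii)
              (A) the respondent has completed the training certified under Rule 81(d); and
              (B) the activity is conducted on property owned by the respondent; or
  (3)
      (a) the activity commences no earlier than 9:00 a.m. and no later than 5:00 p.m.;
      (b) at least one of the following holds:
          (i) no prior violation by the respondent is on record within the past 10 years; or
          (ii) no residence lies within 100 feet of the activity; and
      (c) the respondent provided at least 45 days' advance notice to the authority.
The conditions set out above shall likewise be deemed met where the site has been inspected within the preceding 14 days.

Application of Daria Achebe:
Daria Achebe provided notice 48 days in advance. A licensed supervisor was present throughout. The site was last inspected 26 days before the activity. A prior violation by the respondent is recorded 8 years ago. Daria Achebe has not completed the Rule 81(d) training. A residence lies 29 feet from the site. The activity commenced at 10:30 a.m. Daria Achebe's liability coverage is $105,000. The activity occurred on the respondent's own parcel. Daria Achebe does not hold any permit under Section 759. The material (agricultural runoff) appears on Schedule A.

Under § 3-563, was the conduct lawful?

(a) not (supervisor present) — fails.
(b) coverage ≥ $75,000 — holds.
(1): F AND T → false.
(a) not (holds permit) — met.
(i) not (Schedule A material) — fails.
(A) training certified — not satisfied.
(B) own property — met.
So (ii) is not satisfied (F AND T).
(b) = F OR F = false.
(2): T AND F → false.
(a) start within hours — met.
(i) no prior violation — not satisfied.
(ii) no residence in 100 ft — not satisfied.
(b) = F OR F = false.
(c) ≥45 days' notice — holds.
(3): T AND F AND T → false.
Overall: F OR F OR F → false.
Exception (site inspected) — not satisfied.
Result: main false OR exception false → false.

No — unlawful.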